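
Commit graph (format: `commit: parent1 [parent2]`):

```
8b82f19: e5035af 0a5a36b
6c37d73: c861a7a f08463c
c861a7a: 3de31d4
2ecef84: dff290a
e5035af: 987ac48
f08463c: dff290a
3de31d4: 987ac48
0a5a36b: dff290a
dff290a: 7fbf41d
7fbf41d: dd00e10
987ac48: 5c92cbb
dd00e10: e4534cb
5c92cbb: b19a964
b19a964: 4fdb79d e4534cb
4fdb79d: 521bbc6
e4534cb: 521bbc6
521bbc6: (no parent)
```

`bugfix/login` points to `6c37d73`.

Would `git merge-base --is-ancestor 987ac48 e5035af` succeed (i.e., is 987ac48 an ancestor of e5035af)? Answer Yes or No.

Ancestors of e5035af (commits reachable by following parents): {4fdb79d, 521bbc6, 5c92cbb, 987ac48, b19a964, e4534cb, e5035af}.
987ac48 is in that set, so it is an ancestor of e5035af.

Yes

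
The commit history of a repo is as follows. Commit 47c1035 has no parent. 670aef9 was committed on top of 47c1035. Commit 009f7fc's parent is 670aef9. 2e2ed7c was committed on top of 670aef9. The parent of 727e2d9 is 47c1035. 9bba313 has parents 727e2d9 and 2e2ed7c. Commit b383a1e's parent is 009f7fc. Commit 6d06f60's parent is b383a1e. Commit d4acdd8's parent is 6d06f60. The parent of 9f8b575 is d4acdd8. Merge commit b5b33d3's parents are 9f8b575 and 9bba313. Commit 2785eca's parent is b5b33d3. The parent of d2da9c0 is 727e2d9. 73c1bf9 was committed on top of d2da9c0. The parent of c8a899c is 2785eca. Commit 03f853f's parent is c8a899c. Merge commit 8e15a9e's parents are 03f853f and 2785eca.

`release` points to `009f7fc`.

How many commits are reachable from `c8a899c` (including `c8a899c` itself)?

13

Walking parent pointers from c8a899c: reachable set = {009f7fc, 2785eca, 2e2ed7c, 47c1035, 670aef9, 6d06f60, 727e2d9, 9bba313, 9f8b575, b383a1e, b5b33d3, c8a899c, d4acdd8}.
That is 13 commits.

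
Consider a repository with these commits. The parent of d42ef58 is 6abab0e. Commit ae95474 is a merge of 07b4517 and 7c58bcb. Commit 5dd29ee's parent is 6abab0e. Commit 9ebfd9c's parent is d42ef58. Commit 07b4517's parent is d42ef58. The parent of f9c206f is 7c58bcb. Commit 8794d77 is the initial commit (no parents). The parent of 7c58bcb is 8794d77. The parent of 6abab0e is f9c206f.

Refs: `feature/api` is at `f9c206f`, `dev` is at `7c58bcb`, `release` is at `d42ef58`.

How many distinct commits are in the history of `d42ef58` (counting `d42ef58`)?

5

Walking parent pointers from d42ef58: reachable set = {6abab0e, 7c58bcb, 8794d77, d42ef58, f9c206f}.
That is 5 commits.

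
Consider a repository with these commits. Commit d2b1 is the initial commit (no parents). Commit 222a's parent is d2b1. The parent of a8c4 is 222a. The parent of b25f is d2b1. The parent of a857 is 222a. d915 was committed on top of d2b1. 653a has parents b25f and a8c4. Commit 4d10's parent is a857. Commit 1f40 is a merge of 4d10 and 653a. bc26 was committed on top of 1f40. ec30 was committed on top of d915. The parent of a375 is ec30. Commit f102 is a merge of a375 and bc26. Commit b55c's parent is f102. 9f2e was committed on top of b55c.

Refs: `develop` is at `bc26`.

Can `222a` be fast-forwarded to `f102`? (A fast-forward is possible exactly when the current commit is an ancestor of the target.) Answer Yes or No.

Yes

A fast-forward from 222a to f102 is possible iff 222a is an ancestor of f102.
Ancestors of f102: {1f40, 222a, 4d10, 653a, a375, a857, a8c4, b25f, bc26, d2b1, d915, ec30, f102}.
222a is among them, so fast-forward is possible.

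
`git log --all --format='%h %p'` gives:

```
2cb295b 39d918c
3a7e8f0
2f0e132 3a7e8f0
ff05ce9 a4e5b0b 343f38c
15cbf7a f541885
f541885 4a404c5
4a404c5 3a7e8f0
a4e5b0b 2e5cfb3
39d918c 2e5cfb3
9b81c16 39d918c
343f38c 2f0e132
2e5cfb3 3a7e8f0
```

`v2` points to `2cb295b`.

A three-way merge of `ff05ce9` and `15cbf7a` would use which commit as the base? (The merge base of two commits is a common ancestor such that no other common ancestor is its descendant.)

Ancestors of ff05ce9: {2e5cfb3, 2f0e132, 343f38c, 3a7e8f0, a4e5b0b, ff05ce9}.
Ancestors of 15cbf7a: {15cbf7a, 3a7e8f0, 4a404c5, f541885}.
Common ancestors: {3a7e8f0}.
The only common ancestor is 3a7e8f0, so it is the merge base.

3a7e8f0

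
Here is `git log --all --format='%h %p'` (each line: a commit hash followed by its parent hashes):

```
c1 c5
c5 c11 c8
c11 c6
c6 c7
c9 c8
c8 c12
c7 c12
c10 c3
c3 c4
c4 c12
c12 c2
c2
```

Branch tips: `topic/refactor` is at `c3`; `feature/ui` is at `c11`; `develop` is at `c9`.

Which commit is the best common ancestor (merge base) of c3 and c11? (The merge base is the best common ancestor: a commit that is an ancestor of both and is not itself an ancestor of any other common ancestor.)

Ancestors of c3: {c12, c2, c3, c4}.
Ancestors of c11: {c11, c12, c2, c6, c7}.
Common ancestors: {c12, c2}.
Among these, c12 is not an ancestor of any other common ancestor — it is the merge base.

c12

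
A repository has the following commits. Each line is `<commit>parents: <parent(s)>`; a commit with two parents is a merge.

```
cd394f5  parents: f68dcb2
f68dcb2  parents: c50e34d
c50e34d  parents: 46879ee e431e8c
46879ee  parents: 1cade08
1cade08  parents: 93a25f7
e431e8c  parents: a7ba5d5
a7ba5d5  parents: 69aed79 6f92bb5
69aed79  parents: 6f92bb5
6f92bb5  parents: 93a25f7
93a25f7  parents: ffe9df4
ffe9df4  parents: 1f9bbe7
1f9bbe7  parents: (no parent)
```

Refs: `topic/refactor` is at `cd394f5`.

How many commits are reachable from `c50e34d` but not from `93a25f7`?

7

Reachable from c50e34d: {1cade08, 1f9bbe7, 46879ee, 69aed79, 6f92bb5, 93a25f7, a7ba5d5, c50e34d, e431e8c, ffe9df4}.
Reachable from 93a25f7: {1f9bbe7, 93a25f7, ffe9df4}.
In c50e34d's history but not 93a25f7's: {1cade08, 46879ee, 69aed79, 6f92bb5, a7ba5d5, c50e34d, e431e8c} — 7 commits.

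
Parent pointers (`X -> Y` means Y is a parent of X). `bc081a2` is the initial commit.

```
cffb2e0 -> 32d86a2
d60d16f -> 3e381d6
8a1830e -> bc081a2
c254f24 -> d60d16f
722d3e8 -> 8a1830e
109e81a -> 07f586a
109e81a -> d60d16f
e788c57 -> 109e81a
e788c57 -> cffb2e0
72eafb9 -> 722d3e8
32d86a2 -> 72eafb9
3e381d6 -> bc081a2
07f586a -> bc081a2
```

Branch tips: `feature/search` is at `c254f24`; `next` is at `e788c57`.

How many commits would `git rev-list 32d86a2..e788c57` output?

6

Reachable from e788c57: {07f586a, 109e81a, 32d86a2, 3e381d6, 722d3e8, 72eafb9, 8a1830e, bc081a2, cffb2e0, d60d16f, e788c57}.
Reachable from 32d86a2: {32d86a2, 722d3e8, 72eafb9, 8a1830e, bc081a2}.
In e788c57's history but not 32d86a2's: {07f586a, 109e81a, 3e381d6, cffb2e0, d60d16f, e788c57} — 6 commits.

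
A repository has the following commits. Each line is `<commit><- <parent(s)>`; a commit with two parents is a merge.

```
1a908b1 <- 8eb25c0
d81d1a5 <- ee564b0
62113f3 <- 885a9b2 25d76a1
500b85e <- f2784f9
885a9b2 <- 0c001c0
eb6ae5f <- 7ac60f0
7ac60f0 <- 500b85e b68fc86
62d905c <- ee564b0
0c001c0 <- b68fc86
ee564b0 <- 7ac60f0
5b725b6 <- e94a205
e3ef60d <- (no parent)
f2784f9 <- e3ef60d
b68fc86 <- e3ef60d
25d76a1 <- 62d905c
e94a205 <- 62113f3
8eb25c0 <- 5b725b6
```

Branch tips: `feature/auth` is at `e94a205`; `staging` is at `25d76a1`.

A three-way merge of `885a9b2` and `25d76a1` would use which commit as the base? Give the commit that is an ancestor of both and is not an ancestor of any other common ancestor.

Ancestors of 885a9b2: {0c001c0, 885a9b2, b68fc86, e3ef60d}.
Ancestors of 25d76a1: {25d76a1, 500b85e, 62d905c, 7ac60f0, b68fc86, e3ef60d, ee564b0, f2784f9}.
Common ancestors: {b68fc86, e3ef60d}.
Among these, b68fc86 is not an ancestor of any other common ancestor — it is the merge base.

b68fc86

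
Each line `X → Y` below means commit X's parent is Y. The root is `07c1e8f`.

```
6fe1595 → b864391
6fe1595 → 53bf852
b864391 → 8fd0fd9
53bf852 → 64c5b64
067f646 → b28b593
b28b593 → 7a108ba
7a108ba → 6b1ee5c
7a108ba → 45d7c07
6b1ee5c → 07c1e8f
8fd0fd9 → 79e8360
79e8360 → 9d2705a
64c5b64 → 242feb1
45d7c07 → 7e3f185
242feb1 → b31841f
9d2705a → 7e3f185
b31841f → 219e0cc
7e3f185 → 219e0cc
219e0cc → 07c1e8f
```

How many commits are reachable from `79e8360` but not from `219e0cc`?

3

Reachable from 79e8360: {07c1e8f, 219e0cc, 79e8360, 7e3f185, 9d2705a}.
Reachable from 219e0cc: {07c1e8f, 219e0cc}.
In 79e8360's history but not 219e0cc's: {79e8360, 7e3f185, 9d2705a} — 3 commits.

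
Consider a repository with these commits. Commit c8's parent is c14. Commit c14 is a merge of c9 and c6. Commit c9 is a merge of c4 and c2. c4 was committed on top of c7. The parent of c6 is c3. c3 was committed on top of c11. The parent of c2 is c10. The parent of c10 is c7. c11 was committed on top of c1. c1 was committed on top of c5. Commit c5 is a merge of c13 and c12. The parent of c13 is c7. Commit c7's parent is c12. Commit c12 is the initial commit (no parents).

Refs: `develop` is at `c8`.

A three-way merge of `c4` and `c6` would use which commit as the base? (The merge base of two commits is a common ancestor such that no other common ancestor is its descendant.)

Ancestors of c4: {c12, c4, c7}.
Ancestors of c6: {c1, c11, c12, c13, c3, c5, c6, c7}.
Common ancestors: {c12, c7}.
Among these, c7 is not an ancestor of any other common ancestor — it is the merge base.

c7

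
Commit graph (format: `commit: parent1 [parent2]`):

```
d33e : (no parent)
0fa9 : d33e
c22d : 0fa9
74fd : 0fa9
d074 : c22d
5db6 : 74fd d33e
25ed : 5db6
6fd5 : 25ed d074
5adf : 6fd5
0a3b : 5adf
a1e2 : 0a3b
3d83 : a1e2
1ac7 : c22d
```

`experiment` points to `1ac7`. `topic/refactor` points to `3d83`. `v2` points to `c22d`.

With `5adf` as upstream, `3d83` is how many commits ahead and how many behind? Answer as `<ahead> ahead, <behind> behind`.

3 ahead, 0 behind

Reachable from 3d83: {0a3b, 0fa9, 25ed, 3d83, 5adf, 5db6, 6fd5, 74fd, a1e2, c22d, d074, d33e}.
Reachable from 5adf: {0fa9, 25ed, 5adf, 5db6, 6fd5, 74fd, c22d, d074, d33e}.
Only in 3d83's history (ahead): {0a3b, 3d83, a1e2} — 3.
Only in 5adf's history (behind): {} — 0.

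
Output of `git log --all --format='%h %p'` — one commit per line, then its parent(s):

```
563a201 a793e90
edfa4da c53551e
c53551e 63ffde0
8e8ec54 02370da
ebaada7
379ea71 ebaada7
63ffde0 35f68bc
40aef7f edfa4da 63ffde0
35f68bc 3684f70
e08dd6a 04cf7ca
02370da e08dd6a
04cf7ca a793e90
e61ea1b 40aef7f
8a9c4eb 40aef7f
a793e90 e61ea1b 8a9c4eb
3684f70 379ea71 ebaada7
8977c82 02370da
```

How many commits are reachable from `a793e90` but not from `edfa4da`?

4

Reachable from a793e90: {35f68bc, 3684f70, 379ea71, 40aef7f, 63ffde0, 8a9c4eb, a793e90, c53551e, e61ea1b, ebaada7, edfa4da}.
Reachable from edfa4da: {35f68bc, 3684f70, 379ea71, 63ffde0, c53551e, ebaada7, edfa4da}.
In a793e90's history but not edfa4da's: {40aef7f, 8a9c4eb, a793e90, e61ea1b} — 4 commits.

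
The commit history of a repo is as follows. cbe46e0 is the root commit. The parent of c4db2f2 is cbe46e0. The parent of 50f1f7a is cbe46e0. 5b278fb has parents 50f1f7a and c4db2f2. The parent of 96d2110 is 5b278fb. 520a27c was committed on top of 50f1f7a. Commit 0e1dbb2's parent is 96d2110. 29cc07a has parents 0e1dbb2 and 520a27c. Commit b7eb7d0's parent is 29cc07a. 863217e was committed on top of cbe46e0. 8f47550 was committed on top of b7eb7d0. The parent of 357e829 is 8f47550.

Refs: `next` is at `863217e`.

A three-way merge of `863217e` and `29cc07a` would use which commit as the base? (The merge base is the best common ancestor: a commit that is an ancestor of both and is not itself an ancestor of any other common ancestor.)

cbe46e0

Ancestors of 863217e: {863217e, cbe46e0}.
Ancestors of 29cc07a: {0e1dbb2, 29cc07a, 50f1f7a, 520a27c, 5b278fb, 96d2110, c4db2f2, cbe46e0}.
Common ancestors: {cbe46e0}.
The only common ancestor is cbe46e0, so it is the merge base.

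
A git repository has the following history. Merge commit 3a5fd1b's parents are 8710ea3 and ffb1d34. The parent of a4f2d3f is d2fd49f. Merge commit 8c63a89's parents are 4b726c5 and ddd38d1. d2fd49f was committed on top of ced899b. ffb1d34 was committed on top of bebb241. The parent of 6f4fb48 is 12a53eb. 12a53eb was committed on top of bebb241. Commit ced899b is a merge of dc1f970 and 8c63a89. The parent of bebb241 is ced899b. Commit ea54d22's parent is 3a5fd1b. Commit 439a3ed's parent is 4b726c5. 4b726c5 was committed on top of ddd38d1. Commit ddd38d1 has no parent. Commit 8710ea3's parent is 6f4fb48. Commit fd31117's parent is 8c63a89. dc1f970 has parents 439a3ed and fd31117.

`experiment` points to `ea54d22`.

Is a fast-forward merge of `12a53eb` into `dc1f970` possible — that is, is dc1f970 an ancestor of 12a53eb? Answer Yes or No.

Yes

A fast-forward from dc1f970 to 12a53eb is possible iff dc1f970 is an ancestor of 12a53eb.
Ancestors of 12a53eb: {12a53eb, 439a3ed, 4b726c5, 8c63a89, bebb241, ced899b, dc1f970, ddd38d1, fd31117}.
dc1f970 is among them, so fast-forward is possible.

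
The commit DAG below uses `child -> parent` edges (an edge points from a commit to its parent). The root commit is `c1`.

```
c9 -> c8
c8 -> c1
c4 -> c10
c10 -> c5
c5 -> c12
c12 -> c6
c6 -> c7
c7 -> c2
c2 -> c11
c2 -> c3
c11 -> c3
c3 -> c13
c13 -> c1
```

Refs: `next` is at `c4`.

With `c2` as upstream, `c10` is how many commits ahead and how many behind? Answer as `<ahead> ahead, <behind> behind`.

5 ahead, 0 behind

Reachable from c10: {c1, c10, c11, c12, c13, c2, c3, c5, c6, c7}.
Reachable from c2: {c1, c11, c13, c2, c3}.
Only in c10's history (ahead): {c10, c12, c5, c6, c7} — 5.
Only in c2's history (behind): {} — 0.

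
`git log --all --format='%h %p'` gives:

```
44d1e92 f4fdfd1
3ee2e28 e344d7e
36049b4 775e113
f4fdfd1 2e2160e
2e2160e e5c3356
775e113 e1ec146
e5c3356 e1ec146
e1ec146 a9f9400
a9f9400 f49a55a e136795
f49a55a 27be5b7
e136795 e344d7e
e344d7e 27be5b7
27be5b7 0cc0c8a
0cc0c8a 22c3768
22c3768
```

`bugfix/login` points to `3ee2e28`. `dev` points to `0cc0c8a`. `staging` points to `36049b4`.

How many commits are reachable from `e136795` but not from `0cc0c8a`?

Reachable from e136795: {0cc0c8a, 22c3768, 27be5b7, e136795, e344d7e}.
Reachable from 0cc0c8a: {0cc0c8a, 22c3768}.
In e136795's history but not 0cc0c8a's: {27be5b7, e136795, e344d7e} — 3 commits.

3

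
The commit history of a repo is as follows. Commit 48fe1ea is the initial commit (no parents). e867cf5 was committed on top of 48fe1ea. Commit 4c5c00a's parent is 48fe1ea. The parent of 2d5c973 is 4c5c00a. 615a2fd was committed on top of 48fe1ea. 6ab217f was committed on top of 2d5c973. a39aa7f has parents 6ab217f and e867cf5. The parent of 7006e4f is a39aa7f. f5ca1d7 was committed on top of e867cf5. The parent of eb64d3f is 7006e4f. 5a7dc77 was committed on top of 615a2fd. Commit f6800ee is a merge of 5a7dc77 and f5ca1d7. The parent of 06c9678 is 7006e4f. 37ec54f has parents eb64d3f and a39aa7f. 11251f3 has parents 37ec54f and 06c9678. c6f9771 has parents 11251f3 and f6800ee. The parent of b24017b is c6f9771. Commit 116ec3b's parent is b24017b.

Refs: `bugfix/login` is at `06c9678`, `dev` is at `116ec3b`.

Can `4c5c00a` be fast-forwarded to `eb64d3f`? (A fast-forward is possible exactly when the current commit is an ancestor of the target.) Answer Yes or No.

A fast-forward from 4c5c00a to eb64d3f is possible iff 4c5c00a is an ancestor of eb64d3f.
Ancestors of eb64d3f: {2d5c973, 48fe1ea, 4c5c00a, 6ab217f, 7006e4f, a39aa7f, e867cf5, eb64d3f}.
4c5c00a is among them, so fast-forward is possible.

Yes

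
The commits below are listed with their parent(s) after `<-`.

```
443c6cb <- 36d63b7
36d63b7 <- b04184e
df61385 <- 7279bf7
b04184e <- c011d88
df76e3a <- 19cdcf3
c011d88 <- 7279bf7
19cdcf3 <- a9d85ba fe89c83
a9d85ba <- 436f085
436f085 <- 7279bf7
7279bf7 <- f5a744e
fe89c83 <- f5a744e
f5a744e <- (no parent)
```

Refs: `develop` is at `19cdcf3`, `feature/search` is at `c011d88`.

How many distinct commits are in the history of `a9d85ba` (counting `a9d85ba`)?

4

Walking parent pointers from a9d85ba: reachable set = {436f085, 7279bf7, a9d85ba, f5a744e}.
That is 4 commits.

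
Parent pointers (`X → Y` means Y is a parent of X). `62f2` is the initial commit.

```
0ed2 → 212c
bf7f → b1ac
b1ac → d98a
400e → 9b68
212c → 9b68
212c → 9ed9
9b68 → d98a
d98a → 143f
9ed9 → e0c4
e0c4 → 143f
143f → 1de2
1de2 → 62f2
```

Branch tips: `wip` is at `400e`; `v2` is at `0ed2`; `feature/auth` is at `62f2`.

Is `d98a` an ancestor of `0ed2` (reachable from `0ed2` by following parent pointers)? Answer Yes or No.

Yes

Ancestors of 0ed2 (commits reachable by following parents): {0ed2, 143f, 1de2, 212c, 62f2, 9b68, 9ed9, d98a, e0c4}.
d98a is in that set, so it is an ancestor of 0ed2.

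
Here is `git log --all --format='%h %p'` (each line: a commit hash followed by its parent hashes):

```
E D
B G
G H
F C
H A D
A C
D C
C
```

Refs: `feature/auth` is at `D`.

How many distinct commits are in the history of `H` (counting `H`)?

4

Walking parent pointers from H: reachable set = {A, C, D, H}.
That is 4 commits.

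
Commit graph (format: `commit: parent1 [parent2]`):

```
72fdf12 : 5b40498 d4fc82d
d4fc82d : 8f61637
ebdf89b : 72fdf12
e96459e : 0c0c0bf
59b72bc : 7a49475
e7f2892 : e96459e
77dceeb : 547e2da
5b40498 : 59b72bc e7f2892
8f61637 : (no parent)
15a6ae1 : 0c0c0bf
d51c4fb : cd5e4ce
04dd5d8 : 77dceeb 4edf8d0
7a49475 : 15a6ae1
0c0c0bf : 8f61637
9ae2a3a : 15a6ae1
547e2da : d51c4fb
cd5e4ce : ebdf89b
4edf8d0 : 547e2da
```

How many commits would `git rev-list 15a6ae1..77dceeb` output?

12

Reachable from 77dceeb: {0c0c0bf, 15a6ae1, 547e2da, 59b72bc, 5b40498, 72fdf12, 77dceeb, 7a49475, 8f61637, cd5e4ce, d4fc82d, d51c4fb, e7f2892, e96459e, ebdf89b}.
Reachable from 15a6ae1: {0c0c0bf, 15a6ae1, 8f61637}.
In 77dceeb's history but not 15a6ae1's: {547e2da, 59b72bc, 5b40498, 72fdf12, 77dceeb, 7a49475, cd5e4ce, d4fc82d, d51c4fb, e7f2892, e96459e, ebdf89b} — 12 commits.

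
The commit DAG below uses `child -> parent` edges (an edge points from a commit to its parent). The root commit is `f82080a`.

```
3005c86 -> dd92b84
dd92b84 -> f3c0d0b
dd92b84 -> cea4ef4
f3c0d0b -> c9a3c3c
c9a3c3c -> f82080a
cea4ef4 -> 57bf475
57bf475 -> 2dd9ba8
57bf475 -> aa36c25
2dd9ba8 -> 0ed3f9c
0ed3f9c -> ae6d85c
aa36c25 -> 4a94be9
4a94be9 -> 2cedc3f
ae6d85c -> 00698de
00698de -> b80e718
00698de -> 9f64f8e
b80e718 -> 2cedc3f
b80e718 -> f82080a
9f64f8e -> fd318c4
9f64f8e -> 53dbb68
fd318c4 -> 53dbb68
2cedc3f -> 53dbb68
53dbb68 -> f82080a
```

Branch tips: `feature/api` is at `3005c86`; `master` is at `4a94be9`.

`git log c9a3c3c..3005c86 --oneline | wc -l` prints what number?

16

Reachable from 3005c86: {00698de, 0ed3f9c, 2cedc3f, 2dd9ba8, 3005c86, 4a94be9, 53dbb68, 57bf475, 9f64f8e, aa36c25, ae6d85c, b80e718, c9a3c3c, cea4ef4, dd92b84, f3c0d0b, f82080a, fd318c4}.
Reachable from c9a3c3c: {c9a3c3c, f82080a}.
In 3005c86's history but not c9a3c3c's: {00698de, 0ed3f9c, 2cedc3f, 2dd9ba8, 3005c86, 4a94be9, 53dbb68, 57bf475, 9f64f8e, aa36c25, ae6d85c, b80e718, cea4ef4, dd92b84, f3c0d0b, fd318c4} — 16 commits.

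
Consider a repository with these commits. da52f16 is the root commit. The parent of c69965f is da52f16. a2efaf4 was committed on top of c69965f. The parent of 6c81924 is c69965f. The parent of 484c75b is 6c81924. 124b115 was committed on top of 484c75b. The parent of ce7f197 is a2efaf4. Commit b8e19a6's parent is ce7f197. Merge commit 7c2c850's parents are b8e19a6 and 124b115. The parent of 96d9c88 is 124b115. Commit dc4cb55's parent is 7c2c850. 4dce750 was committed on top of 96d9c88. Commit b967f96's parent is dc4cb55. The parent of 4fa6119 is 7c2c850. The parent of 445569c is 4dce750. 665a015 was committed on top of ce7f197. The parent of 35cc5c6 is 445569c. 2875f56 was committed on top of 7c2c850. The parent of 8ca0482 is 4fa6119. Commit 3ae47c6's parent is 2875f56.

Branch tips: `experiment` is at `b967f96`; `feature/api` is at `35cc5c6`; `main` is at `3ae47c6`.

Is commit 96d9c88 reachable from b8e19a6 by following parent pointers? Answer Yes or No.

No

Ancestors of b8e19a6: {a2efaf4, b8e19a6, c69965f, ce7f197, da52f16}.
96d9c88 is not in that set, so it is not an ancestor of b8e19a6.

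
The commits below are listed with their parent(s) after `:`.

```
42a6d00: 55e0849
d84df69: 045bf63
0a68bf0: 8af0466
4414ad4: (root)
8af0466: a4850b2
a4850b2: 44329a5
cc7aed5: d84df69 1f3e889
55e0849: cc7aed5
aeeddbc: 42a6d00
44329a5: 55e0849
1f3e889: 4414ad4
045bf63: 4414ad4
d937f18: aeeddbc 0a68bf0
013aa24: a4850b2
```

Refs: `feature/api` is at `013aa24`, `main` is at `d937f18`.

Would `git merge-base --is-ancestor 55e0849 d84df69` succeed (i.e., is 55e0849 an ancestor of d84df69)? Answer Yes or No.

No

Ancestors of d84df69: {045bf63, 4414ad4, d84df69}.
55e0849 is not in that set, so it is not an ancestor of d84df69.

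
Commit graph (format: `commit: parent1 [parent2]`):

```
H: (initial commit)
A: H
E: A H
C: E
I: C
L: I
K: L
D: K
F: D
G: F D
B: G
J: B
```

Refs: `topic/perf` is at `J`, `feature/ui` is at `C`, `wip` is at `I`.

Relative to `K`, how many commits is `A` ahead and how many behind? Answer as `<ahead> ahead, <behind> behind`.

Reachable from A: {A, H}.
Reachable from K: {A, C, E, H, I, K, L}.
Only in A's history (ahead): {} — 0.
Only in K's history (behind): {C, E, I, K, L} — 5.

0 ahead, 5 behind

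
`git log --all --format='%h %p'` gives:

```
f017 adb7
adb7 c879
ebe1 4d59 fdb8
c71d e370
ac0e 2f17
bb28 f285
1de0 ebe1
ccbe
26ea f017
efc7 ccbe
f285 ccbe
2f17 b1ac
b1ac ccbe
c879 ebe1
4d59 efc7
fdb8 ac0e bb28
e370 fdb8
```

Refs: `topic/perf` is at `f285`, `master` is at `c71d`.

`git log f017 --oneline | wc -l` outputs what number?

Walking parent pointers from f017: reachable set = {2f17, 4d59, ac0e, adb7, b1ac, bb28, c879, ccbe, ebe1, efc7, f017, f285, fdb8}.
That is 13 commits.

13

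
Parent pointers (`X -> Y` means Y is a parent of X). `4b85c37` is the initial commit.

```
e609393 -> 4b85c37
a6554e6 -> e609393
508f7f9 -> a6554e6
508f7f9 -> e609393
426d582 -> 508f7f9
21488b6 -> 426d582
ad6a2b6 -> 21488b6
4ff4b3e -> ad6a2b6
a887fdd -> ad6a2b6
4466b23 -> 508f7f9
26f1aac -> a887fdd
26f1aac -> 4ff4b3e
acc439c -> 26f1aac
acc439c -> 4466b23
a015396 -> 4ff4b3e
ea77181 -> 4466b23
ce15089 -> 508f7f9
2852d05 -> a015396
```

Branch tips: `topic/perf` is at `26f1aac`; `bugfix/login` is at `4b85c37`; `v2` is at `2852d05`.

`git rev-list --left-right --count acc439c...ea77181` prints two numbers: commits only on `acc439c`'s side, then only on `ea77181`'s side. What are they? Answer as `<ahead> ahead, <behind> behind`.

Reachable from acc439c: {21488b6, 26f1aac, 426d582, 4466b23, 4b85c37, 4ff4b3e, 508f7f9, a6554e6, a887fdd, acc439c, ad6a2b6, e609393}.
Reachable from ea77181: {4466b23, 4b85c37, 508f7f9, a6554e6, e609393, ea77181}.
Only in acc439c's history (ahead): {21488b6, 26f1aac, 426d582, 4ff4b3e, a887fdd, acc439c, ad6a2b6} — 7.
Only in ea77181's history (behind): {ea77181} — 1.

7 ahead, 1 behind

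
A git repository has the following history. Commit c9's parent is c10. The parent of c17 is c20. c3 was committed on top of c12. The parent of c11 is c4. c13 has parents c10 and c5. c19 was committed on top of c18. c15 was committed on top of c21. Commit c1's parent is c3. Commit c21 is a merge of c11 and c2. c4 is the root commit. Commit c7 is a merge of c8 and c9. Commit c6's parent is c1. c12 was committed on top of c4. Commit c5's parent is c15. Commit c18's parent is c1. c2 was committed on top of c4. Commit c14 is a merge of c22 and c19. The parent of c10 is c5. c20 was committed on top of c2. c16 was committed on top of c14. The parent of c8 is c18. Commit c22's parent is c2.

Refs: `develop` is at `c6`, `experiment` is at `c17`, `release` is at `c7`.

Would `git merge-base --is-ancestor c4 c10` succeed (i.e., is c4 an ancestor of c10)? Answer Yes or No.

Ancestors of c10 (commits reachable by following parents): {c10, c11, c15, c2, c21, c4, c5}.
c4 is in that set, so it is an ancestor of c10.

Yes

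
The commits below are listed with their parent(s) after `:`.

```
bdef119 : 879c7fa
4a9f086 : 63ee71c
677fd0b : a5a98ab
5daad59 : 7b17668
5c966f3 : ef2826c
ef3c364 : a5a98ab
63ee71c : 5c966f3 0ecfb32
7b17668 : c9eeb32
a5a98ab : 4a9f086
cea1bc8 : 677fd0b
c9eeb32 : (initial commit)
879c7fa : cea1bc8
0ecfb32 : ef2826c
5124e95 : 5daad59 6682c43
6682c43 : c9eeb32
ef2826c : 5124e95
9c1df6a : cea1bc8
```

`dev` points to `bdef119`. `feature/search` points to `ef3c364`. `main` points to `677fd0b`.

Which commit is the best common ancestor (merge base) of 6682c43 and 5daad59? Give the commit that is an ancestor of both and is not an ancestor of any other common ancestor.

c9eeb32

Ancestors of 6682c43: {6682c43, c9eeb32}.
Ancestors of 5daad59: {5daad59, 7b17668, c9eeb32}.
Common ancestors: {c9eeb32}.
The only common ancestor is c9eeb32, so it is the merge base.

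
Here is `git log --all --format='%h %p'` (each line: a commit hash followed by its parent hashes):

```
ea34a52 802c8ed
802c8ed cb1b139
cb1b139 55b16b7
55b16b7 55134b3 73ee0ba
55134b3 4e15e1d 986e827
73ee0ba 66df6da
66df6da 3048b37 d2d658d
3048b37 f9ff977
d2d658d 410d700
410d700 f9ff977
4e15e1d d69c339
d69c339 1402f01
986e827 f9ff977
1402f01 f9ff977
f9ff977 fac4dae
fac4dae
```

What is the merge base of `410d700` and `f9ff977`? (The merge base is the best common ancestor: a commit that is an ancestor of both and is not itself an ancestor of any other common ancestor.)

Ancestors of 410d700: {410d700, f9ff977, fac4dae}.
Ancestors of f9ff977: {f9ff977, fac4dae}.
Common ancestors: {f9ff977, fac4dae}.
Among these, f9ff977 is not an ancestor of any other common ancestor — it is the merge base.

f9ff977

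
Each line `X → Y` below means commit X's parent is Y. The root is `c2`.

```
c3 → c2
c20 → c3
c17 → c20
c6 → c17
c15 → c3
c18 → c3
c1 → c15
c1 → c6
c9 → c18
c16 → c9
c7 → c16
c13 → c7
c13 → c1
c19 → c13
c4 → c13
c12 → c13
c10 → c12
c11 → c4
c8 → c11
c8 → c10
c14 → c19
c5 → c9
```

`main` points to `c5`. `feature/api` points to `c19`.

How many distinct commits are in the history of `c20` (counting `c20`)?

3

Walking parent pointers from c20: reachable set = {c2, c20, c3}.
That is 3 commits.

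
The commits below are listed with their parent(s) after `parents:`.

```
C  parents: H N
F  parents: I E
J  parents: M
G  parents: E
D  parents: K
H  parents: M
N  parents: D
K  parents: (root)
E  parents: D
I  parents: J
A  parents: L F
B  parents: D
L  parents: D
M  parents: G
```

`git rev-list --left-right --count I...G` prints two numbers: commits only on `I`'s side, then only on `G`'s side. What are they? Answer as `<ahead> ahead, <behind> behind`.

Reachable from I: {D, E, G, I, J, K, M}.
Reachable from G: {D, E, G, K}.
Only in I's history (ahead): {I, J, M} — 3.
Only in G's history (behind): {} — 0.

3 ahead, 0 behind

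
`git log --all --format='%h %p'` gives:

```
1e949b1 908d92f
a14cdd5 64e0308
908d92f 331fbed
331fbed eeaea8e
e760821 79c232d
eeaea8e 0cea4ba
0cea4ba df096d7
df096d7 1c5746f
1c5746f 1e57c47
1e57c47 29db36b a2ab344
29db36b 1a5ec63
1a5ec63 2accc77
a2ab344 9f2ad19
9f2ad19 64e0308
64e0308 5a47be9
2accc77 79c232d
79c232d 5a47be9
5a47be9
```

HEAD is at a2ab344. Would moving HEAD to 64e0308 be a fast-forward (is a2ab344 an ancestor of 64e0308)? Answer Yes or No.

A fast-forward from a2ab344 to 64e0308 is possible iff a2ab344 is an ancestor of 64e0308.
Ancestors of 64e0308: {5a47be9, 64e0308}.
a2ab344 is not among them, so fast-forward is not possible.

No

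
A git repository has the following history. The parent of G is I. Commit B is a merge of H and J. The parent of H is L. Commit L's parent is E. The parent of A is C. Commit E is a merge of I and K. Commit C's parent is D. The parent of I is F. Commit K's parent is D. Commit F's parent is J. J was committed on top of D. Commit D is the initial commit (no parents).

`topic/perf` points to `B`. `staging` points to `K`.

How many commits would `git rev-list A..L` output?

Reachable from L: {D, E, F, I, J, K, L}.
Reachable from A: {A, C, D}.
In L's history but not A's: {E, F, I, J, K, L} — 6 commits.

6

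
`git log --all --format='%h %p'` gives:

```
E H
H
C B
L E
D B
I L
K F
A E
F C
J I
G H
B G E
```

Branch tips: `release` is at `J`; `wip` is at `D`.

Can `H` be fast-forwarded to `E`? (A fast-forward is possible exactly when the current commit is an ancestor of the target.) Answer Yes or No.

Yes

A fast-forward from H to E is possible iff H is an ancestor of E.
Ancestors of E: {E, H}.
H is among them, so fast-forward is possible.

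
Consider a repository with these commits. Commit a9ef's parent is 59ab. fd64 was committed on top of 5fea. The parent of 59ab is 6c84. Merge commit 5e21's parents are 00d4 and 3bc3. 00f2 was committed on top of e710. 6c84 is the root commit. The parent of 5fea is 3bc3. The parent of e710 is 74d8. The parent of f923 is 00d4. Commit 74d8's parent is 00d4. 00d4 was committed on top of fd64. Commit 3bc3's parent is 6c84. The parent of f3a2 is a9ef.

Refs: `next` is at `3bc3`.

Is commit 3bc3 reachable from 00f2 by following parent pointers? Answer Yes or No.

Yes

Ancestors of 00f2 (commits reachable by following parents): {00d4, 00f2, 3bc3, 5fea, 6c84, 74d8, e710, fd64}.
3bc3 is in that set, so it is an ancestor of 00f2.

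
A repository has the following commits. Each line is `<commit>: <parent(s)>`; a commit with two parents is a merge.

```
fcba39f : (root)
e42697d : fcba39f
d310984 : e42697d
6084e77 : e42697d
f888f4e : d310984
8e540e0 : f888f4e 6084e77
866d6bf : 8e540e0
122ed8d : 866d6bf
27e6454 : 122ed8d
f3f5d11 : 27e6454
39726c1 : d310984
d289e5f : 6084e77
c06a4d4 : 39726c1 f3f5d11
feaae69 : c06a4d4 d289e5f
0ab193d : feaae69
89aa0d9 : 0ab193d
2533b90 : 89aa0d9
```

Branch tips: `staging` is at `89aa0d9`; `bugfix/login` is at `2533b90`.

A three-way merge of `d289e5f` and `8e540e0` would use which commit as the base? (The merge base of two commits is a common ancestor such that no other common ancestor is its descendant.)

Ancestors of d289e5f: {6084e77, d289e5f, e42697d, fcba39f}.
Ancestors of 8e540e0: {6084e77, 8e540e0, d310984, e42697d, f888f4e, fcba39f}.
Common ancestors: {6084e77, e42697d, fcba39f}.
Among these, 6084e77 is not an ancestor of any other common ancestor — it is the merge base.

6084e77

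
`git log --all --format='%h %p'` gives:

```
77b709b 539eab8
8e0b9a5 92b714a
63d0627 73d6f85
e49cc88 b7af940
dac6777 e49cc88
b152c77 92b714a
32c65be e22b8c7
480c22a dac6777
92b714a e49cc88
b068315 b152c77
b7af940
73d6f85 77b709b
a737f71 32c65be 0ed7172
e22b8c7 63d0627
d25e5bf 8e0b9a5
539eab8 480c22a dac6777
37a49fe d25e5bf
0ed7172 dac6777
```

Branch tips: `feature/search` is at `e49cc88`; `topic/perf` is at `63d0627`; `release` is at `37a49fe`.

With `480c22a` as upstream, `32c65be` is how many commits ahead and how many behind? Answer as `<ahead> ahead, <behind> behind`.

Reachable from 32c65be: {32c65be, 480c22a, 539eab8, 63d0627, 73d6f85, 77b709b, b7af940, dac6777, e22b8c7, e49cc88}.
Reachable from 480c22a: {480c22a, b7af940, dac6777, e49cc88}.
Only in 32c65be's history (ahead): {32c65be, 539eab8, 63d0627, 73d6f85, 77b709b, e22b8c7} — 6.
Only in 480c22a's history (behind): {} — 0.

6 ahead, 0 behind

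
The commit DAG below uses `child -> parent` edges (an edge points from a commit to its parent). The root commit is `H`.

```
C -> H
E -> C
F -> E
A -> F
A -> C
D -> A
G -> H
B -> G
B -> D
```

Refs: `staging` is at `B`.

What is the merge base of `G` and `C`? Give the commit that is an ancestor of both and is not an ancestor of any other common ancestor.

Ancestors of G: {G, H}.
Ancestors of C: {C, H}.
Common ancestors: {H}.
The only common ancestor is H, so it is the merge base.

H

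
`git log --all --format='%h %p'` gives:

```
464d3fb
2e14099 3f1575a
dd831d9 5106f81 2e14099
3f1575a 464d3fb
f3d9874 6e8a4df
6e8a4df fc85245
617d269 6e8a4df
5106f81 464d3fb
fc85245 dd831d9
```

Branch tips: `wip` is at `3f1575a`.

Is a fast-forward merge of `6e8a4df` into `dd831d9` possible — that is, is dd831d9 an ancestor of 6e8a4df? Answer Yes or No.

Yes

A fast-forward from dd831d9 to 6e8a4df is possible iff dd831d9 is an ancestor of 6e8a4df.
Ancestors of 6e8a4df: {2e14099, 3f1575a, 464d3fb, 5106f81, 6e8a4df, dd831d9, fc85245}.
dd831d9 is among them, so fast-forward is possible.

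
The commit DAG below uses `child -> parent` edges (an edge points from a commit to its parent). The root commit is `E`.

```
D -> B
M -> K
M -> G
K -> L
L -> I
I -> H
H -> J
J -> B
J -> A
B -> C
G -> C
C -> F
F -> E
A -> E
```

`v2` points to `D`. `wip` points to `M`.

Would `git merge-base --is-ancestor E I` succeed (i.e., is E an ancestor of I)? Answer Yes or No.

Yes

Ancestors of I (commits reachable by following parents): {A, B, C, E, F, H, I, J}.
E is in that set, so it is an ancestor of I.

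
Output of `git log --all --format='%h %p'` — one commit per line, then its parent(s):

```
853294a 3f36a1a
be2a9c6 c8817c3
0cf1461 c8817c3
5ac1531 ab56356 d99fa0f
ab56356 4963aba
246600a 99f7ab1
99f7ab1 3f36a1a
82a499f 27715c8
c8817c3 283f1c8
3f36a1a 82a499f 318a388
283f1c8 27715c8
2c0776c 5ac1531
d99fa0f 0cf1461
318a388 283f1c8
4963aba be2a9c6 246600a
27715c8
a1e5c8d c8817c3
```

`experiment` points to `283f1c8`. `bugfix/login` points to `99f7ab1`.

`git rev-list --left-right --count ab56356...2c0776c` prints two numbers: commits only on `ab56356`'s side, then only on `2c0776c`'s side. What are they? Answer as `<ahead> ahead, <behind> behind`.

0 ahead, 4 behind

Reachable from ab56356: {246600a, 27715c8, 283f1c8, 318a388, 3f36a1a, 4963aba, 82a499f, 99f7ab1, ab56356, be2a9c6, c8817c3}.
Reachable from 2c0776c: {0cf1461, 246600a, 27715c8, 283f1c8, 2c0776c, 318a388, 3f36a1a, 4963aba, 5ac1531, 82a499f, 99f7ab1, ab56356, be2a9c6, c8817c3, d99fa0f}.
Only in ab56356's history (ahead): {} — 0.
Only in 2c0776c's history (behind): {0cf1461, 2c0776c, 5ac1531, d99fa0f} — 4.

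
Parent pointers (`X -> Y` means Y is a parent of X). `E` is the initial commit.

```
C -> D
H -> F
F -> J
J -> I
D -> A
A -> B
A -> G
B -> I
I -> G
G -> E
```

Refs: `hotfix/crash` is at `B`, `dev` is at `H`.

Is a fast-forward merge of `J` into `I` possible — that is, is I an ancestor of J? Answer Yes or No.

A fast-forward from I to J is possible iff I is an ancestor of J.
Ancestors of J: {E, G, I, J}.
I is among them, so fast-forward is possible.

Yes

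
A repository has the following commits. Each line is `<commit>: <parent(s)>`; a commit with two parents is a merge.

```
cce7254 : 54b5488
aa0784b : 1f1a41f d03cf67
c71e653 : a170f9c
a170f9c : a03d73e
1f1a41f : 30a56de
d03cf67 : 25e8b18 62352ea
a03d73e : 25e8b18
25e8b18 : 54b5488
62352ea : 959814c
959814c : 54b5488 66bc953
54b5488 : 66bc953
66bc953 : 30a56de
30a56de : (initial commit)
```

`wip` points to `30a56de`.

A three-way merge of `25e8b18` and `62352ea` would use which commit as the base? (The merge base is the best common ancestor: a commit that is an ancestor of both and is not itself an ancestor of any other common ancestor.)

Ancestors of 25e8b18: {25e8b18, 30a56de, 54b5488, 66bc953}.
Ancestors of 62352ea: {30a56de, 54b5488, 62352ea, 66bc953, 959814c}.
Common ancestors: {30a56de, 54b5488, 66bc953}.
Among these, 54b5488 is not an ancestor of any other common ancestor — it is the merge base.

54b5488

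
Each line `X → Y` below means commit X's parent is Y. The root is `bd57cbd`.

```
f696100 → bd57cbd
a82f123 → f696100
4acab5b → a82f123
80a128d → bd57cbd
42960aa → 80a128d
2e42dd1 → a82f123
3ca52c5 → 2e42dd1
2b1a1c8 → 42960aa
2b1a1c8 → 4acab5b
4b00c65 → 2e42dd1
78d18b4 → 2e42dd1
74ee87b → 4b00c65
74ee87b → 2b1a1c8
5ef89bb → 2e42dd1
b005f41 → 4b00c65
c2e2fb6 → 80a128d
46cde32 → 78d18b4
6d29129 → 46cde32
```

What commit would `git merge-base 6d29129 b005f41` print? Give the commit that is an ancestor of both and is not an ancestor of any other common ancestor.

2e42dd1

Ancestors of 6d29129: {2e42dd1, 46cde32, 6d29129, 78d18b4, a82f123, bd57cbd, f696100}.
Ancestors of b005f41: {2e42dd1, 4b00c65, a82f123, b005f41, bd57cbd, f696100}.
Common ancestors: {2e42dd1, a82f123, bd57cbd, f696100}.
Among these, 2e42dd1 is not an ancestor of any other common ancestor — it is the merge base.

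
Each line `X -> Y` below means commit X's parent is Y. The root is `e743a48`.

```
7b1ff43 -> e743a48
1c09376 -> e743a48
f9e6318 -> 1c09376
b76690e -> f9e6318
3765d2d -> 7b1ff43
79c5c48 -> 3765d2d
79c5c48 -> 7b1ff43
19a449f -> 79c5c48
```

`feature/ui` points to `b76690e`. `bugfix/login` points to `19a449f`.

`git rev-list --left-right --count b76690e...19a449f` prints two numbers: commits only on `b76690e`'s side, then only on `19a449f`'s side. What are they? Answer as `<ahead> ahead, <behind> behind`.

Reachable from b76690e: {1c09376, b76690e, e743a48, f9e6318}.
Reachable from 19a449f: {19a449f, 3765d2d, 79c5c48, 7b1ff43, e743a48}.
Only in b76690e's history (ahead): {1c09376, b76690e, f9e6318} — 3.
Only in 19a449f's history (behind): {19a449f, 3765d2d, 79c5c48, 7b1ff43} — 4.

3 ahead, 4 behind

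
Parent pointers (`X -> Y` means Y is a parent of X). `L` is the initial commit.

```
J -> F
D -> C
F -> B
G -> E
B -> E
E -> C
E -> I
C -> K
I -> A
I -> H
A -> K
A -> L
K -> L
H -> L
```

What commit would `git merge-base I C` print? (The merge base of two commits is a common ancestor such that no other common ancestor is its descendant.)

K

Ancestors of I: {A, H, I, K, L}.
Ancestors of C: {C, K, L}.
Common ancestors: {K, L}.
Among these, K is not an ancestor of any other common ancestor — it is the merge base.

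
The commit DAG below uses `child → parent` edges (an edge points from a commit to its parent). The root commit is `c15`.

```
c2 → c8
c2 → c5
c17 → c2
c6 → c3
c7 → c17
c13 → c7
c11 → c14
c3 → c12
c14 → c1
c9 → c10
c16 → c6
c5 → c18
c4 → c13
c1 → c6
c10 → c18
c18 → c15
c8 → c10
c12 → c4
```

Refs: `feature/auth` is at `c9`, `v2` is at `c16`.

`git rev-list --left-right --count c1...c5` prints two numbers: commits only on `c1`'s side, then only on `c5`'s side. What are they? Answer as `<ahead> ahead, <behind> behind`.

11 ahead, 0 behind

Reachable from c1: {c1, c10, c12, c13, c15, c17, c18, c2, c3, c4, c5, c6, c7, c8}.
Reachable from c5: {c15, c18, c5}.
Only in c1's history (ahead): {c1, c10, c12, c13, c17, c2, c3, c4, c6, c7, c8} — 11.
Only in c5's history (behind): {} — 0.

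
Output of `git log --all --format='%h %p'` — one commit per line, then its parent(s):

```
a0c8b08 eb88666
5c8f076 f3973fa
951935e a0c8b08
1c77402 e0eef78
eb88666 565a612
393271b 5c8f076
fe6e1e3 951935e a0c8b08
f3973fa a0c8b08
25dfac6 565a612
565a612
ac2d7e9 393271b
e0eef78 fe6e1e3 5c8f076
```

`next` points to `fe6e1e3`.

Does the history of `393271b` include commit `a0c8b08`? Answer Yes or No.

Yes

Ancestors of 393271b (commits reachable by following parents): {393271b, 565a612, 5c8f076, a0c8b08, eb88666, f3973fa}.
a0c8b08 is in that set, so it is an ancestor of 393271b.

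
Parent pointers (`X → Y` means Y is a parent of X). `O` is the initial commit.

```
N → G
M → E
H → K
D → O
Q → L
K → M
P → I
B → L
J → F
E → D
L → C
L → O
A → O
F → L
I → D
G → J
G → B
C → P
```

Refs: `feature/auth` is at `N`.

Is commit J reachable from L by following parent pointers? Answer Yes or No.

No

Ancestors of L: {C, D, I, L, O, P}.
J is not in that set, so it is not an ancestor of L.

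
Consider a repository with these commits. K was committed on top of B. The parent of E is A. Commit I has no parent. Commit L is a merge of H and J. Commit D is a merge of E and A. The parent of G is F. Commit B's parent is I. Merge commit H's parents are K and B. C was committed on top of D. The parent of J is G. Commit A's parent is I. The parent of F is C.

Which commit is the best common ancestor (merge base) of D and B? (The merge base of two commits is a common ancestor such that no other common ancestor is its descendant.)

I

Ancestors of D: {A, D, E, I}.
Ancestors of B: {B, I}.
Common ancestors: {I}.
The only common ancestor is I, so it is the merge base.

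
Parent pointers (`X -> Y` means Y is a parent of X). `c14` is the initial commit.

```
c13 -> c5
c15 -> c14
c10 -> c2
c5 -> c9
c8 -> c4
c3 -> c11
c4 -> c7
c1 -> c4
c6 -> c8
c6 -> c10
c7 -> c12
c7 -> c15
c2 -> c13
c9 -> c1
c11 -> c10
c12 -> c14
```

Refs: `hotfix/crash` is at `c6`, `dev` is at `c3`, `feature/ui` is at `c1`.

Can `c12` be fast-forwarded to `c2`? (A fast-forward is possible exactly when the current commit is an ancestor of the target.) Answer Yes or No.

A fast-forward from c12 to c2 is possible iff c12 is an ancestor of c2.
Ancestors of c2: {c1, c12, c13, c14, c15, c2, c4, c5, c7, c9}.
c12 is among them, so fast-forward is possible.

Yes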